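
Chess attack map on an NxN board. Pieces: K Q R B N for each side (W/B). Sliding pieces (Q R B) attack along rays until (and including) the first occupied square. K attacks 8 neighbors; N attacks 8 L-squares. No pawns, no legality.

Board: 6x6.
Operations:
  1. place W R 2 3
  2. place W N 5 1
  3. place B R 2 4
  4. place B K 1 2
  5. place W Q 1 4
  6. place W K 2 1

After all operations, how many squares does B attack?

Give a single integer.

Op 1: place WR@(2,3)
Op 2: place WN@(5,1)
Op 3: place BR@(2,4)
Op 4: place BK@(1,2)
Op 5: place WQ@(1,4)
Op 6: place WK@(2,1)
Per-piece attacks for B:
  BK@(1,2): attacks (1,3) (1,1) (2,2) (0,2) (2,3) (2,1) (0,3) (0,1)
  BR@(2,4): attacks (2,5) (2,3) (3,4) (4,4) (5,4) (1,4) [ray(0,-1) blocked at (2,3); ray(-1,0) blocked at (1,4)]
Union (13 distinct): (0,1) (0,2) (0,3) (1,1) (1,3) (1,4) (2,1) (2,2) (2,3) (2,5) (3,4) (4,4) (5,4)

Answer: 13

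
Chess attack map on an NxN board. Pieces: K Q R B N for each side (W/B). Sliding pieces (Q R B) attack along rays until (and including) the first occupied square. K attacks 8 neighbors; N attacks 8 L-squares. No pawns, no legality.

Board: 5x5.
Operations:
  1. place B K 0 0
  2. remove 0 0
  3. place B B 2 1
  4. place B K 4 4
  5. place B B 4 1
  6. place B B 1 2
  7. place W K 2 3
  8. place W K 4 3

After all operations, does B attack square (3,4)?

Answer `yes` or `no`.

Op 1: place BK@(0,0)
Op 2: remove (0,0)
Op 3: place BB@(2,1)
Op 4: place BK@(4,4)
Op 5: place BB@(4,1)
Op 6: place BB@(1,2)
Op 7: place WK@(2,3)
Op 8: place WK@(4,3)
Per-piece attacks for B:
  BB@(1,2): attacks (2,3) (2,1) (0,3) (0,1) [ray(1,1) blocked at (2,3); ray(1,-1) blocked at (2,1)]
  BB@(2,1): attacks (3,2) (4,3) (3,0) (1,2) (1,0) [ray(1,1) blocked at (4,3); ray(-1,1) blocked at (1,2)]
  BB@(4,1): attacks (3,2) (2,3) (3,0) [ray(-1,1) blocked at (2,3)]
  BK@(4,4): attacks (4,3) (3,4) (3,3)
B attacks (3,4): yes

Answer: yes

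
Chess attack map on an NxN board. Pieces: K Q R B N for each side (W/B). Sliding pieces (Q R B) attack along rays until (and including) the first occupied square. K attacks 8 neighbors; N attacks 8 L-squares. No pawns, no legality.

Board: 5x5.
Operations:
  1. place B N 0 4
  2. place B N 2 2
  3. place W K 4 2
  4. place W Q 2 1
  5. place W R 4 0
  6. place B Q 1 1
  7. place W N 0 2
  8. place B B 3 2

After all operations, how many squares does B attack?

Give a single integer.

Op 1: place BN@(0,4)
Op 2: place BN@(2,2)
Op 3: place WK@(4,2)
Op 4: place WQ@(2,1)
Op 5: place WR@(4,0)
Op 6: place BQ@(1,1)
Op 7: place WN@(0,2)
Op 8: place BB@(3,2)
Per-piece attacks for B:
  BN@(0,4): attacks (1,2) (2,3)
  BQ@(1,1): attacks (1,2) (1,3) (1,4) (1,0) (2,1) (0,1) (2,2) (2,0) (0,2) (0,0) [ray(1,0) blocked at (2,1); ray(1,1) blocked at (2,2); ray(-1,1) blocked at (0,2)]
  BN@(2,2): attacks (3,4) (4,3) (1,4) (0,3) (3,0) (4,1) (1,0) (0,1)
  BB@(3,2): attacks (4,3) (4,1) (2,3) (1,4) (2,1) [ray(-1,-1) blocked at (2,1)]
Union (16 distinct): (0,0) (0,1) (0,2) (0,3) (1,0) (1,2) (1,3) (1,4) (2,0) (2,1) (2,2) (2,3) (3,0) (3,4) (4,1) (4,3)

Answer: 16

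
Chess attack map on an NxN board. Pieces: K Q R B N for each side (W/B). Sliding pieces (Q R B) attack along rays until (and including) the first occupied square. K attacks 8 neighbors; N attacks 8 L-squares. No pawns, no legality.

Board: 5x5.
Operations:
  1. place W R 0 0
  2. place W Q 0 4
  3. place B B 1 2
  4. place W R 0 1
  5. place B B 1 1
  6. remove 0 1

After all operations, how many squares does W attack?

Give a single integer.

Op 1: place WR@(0,0)
Op 2: place WQ@(0,4)
Op 3: place BB@(1,2)
Op 4: place WR@(0,1)
Op 5: place BB@(1,1)
Op 6: remove (0,1)
Per-piece attacks for W:
  WR@(0,0): attacks (0,1) (0,2) (0,3) (0,4) (1,0) (2,0) (3,0) (4,0) [ray(0,1) blocked at (0,4)]
  WQ@(0,4): attacks (0,3) (0,2) (0,1) (0,0) (1,4) (2,4) (3,4) (4,4) (1,3) (2,2) (3,1) (4,0) [ray(0,-1) blocked at (0,0)]
Union (16 distinct): (0,0) (0,1) (0,2) (0,3) (0,4) (1,0) (1,3) (1,4) (2,0) (2,2) (2,4) (3,0) (3,1) (3,4) (4,0) (4,4)

Answer: 16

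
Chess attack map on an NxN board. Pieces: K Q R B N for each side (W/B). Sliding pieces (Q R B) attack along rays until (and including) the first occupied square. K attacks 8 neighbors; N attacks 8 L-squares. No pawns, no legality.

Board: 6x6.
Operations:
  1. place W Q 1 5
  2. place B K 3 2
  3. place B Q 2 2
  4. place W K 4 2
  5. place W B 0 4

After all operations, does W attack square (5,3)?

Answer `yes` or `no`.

Op 1: place WQ@(1,5)
Op 2: place BK@(3,2)
Op 3: place BQ@(2,2)
Op 4: place WK@(4,2)
Op 5: place WB@(0,4)
Per-piece attacks for W:
  WB@(0,4): attacks (1,5) (1,3) (2,2) [ray(1,1) blocked at (1,5); ray(1,-1) blocked at (2,2)]
  WQ@(1,5): attacks (1,4) (1,3) (1,2) (1,1) (1,0) (2,5) (3,5) (4,5) (5,5) (0,5) (2,4) (3,3) (4,2) (0,4) [ray(1,-1) blocked at (4,2); ray(-1,-1) blocked at (0,4)]
  WK@(4,2): attacks (4,3) (4,1) (5,2) (3,2) (5,3) (5,1) (3,3) (3,1)
W attacks (5,3): yes

Answer: yes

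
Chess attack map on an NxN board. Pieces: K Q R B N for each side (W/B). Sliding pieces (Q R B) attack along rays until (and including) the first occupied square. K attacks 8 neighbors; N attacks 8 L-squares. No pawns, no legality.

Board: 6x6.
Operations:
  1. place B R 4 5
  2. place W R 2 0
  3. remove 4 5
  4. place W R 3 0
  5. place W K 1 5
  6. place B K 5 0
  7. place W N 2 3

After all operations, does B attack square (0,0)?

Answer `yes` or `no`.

Answer: no

Derivation:
Op 1: place BR@(4,5)
Op 2: place WR@(2,0)
Op 3: remove (4,5)
Op 4: place WR@(3,0)
Op 5: place WK@(1,5)
Op 6: place BK@(5,0)
Op 7: place WN@(2,3)
Per-piece attacks for B:
  BK@(5,0): attacks (5,1) (4,0) (4,1)
B attacks (0,0): no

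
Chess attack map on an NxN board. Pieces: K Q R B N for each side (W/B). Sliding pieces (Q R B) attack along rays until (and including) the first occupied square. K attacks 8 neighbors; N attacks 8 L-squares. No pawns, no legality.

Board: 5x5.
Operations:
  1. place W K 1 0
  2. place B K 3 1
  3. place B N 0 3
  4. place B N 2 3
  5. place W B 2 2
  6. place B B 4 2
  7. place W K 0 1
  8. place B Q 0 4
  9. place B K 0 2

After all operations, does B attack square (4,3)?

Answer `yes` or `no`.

Answer: no

Derivation:
Op 1: place WK@(1,0)
Op 2: place BK@(3,1)
Op 3: place BN@(0,3)
Op 4: place BN@(2,3)
Op 5: place WB@(2,2)
Op 6: place BB@(4,2)
Op 7: place WK@(0,1)
Op 8: place BQ@(0,4)
Op 9: place BK@(0,2)
Per-piece attacks for B:
  BK@(0,2): attacks (0,3) (0,1) (1,2) (1,3) (1,1)
  BN@(0,3): attacks (2,4) (1,1) (2,2)
  BQ@(0,4): attacks (0,3) (1,4) (2,4) (3,4) (4,4) (1,3) (2,2) [ray(0,-1) blocked at (0,3); ray(1,-1) blocked at (2,2)]
  BN@(2,3): attacks (4,4) (0,4) (3,1) (4,2) (1,1) (0,2)
  BK@(3,1): attacks (3,2) (3,0) (4,1) (2,1) (4,2) (4,0) (2,2) (2,0)
  BB@(4,2): attacks (3,3) (2,4) (3,1) [ray(-1,-1) blocked at (3,1)]
B attacks (4,3): no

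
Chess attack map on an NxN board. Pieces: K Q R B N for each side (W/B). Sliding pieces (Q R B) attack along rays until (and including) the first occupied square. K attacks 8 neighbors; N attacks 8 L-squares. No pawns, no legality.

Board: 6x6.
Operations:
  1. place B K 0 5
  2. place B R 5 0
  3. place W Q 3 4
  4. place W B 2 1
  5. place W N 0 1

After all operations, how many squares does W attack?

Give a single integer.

Answer: 22

Derivation:
Op 1: place BK@(0,5)
Op 2: place BR@(5,0)
Op 3: place WQ@(3,4)
Op 4: place WB@(2,1)
Op 5: place WN@(0,1)
Per-piece attacks for W:
  WN@(0,1): attacks (1,3) (2,2) (2,0)
  WB@(2,1): attacks (3,2) (4,3) (5,4) (3,0) (1,2) (0,3) (1,0)
  WQ@(3,4): attacks (3,5) (3,3) (3,2) (3,1) (3,0) (4,4) (5,4) (2,4) (1,4) (0,4) (4,5) (4,3) (5,2) (2,5) (2,3) (1,2) (0,1) [ray(-1,-1) blocked at (0,1)]
Union (22 distinct): (0,1) (0,3) (0,4) (1,0) (1,2) (1,3) (1,4) (2,0) (2,2) (2,3) (2,4) (2,5) (3,0) (3,1) (3,2) (3,3) (3,5) (4,3) (4,4) (4,5) (5,2) (5,4)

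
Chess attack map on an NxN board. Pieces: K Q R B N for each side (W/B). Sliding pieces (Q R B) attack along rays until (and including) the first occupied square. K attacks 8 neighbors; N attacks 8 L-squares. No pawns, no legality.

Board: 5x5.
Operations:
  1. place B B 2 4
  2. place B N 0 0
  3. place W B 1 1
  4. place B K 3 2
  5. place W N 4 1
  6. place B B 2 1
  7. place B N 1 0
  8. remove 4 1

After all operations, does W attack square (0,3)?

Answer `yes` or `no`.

Op 1: place BB@(2,4)
Op 2: place BN@(0,0)
Op 3: place WB@(1,1)
Op 4: place BK@(3,2)
Op 5: place WN@(4,1)
Op 6: place BB@(2,1)
Op 7: place BN@(1,0)
Op 8: remove (4,1)
Per-piece attacks for W:
  WB@(1,1): attacks (2,2) (3,3) (4,4) (2,0) (0,2) (0,0) [ray(-1,-1) blocked at (0,0)]
W attacks (0,3): no

Answer: no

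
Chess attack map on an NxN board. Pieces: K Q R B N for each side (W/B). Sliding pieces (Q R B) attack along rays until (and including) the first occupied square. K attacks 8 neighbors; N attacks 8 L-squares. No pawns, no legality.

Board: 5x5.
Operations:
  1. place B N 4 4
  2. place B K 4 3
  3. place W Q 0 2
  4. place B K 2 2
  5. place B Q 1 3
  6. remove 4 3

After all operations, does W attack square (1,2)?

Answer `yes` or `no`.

Op 1: place BN@(4,4)
Op 2: place BK@(4,3)
Op 3: place WQ@(0,2)
Op 4: place BK@(2,2)
Op 5: place BQ@(1,3)
Op 6: remove (4,3)
Per-piece attacks for W:
  WQ@(0,2): attacks (0,3) (0,4) (0,1) (0,0) (1,2) (2,2) (1,3) (1,1) (2,0) [ray(1,0) blocked at (2,2); ray(1,1) blocked at (1,3)]
W attacks (1,2): yes

Answer: yes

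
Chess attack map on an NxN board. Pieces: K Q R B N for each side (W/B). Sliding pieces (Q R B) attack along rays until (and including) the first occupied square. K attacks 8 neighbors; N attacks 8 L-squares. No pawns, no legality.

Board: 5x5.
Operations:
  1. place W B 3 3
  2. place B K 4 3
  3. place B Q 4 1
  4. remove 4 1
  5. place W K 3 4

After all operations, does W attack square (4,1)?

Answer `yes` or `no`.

Answer: no

Derivation:
Op 1: place WB@(3,3)
Op 2: place BK@(4,3)
Op 3: place BQ@(4,1)
Op 4: remove (4,1)
Op 5: place WK@(3,4)
Per-piece attacks for W:
  WB@(3,3): attacks (4,4) (4,2) (2,4) (2,2) (1,1) (0,0)
  WK@(3,4): attacks (3,3) (4,4) (2,4) (4,3) (2,3)
W attacks (4,1): no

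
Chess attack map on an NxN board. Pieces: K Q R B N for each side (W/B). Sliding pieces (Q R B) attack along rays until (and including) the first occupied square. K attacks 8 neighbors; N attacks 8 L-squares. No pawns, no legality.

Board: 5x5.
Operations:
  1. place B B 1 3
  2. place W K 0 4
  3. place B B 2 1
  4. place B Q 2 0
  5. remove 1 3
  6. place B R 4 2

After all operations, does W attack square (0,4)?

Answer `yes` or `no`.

Answer: no

Derivation:
Op 1: place BB@(1,3)
Op 2: place WK@(0,4)
Op 3: place BB@(2,1)
Op 4: place BQ@(2,0)
Op 5: remove (1,3)
Op 6: place BR@(4,2)
Per-piece attacks for W:
  WK@(0,4): attacks (0,3) (1,4) (1,3)
W attacks (0,4): no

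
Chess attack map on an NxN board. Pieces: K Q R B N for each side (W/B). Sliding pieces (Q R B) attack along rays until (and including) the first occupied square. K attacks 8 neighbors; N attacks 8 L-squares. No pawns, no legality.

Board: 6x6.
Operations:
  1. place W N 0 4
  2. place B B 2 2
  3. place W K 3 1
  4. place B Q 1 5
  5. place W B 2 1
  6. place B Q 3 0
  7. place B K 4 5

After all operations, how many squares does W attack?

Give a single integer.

Op 1: place WN@(0,4)
Op 2: place BB@(2,2)
Op 3: place WK@(3,1)
Op 4: place BQ@(1,5)
Op 5: place WB@(2,1)
Op 6: place BQ@(3,0)
Op 7: place BK@(4,5)
Per-piece attacks for W:
  WN@(0,4): attacks (2,5) (1,2) (2,3)
  WB@(2,1): attacks (3,2) (4,3) (5,4) (3,0) (1,2) (0,3) (1,0) [ray(1,-1) blocked at (3,0)]
  WK@(3,1): attacks (3,2) (3,0) (4,1) (2,1) (4,2) (4,0) (2,2) (2,0)
Union (15 distinct): (0,3) (1,0) (1,2) (2,0) (2,1) (2,2) (2,3) (2,5) (3,0) (3,2) (4,0) (4,1) (4,2) (4,3) (5,4)

Answer: 15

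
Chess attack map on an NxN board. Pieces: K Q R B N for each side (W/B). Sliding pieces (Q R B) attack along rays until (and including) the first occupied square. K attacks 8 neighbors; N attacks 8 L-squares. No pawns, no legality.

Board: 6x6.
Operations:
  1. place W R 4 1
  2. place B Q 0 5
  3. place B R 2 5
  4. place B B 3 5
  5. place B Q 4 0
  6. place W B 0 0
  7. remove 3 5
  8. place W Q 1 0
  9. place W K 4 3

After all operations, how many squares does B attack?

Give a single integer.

Op 1: place WR@(4,1)
Op 2: place BQ@(0,5)
Op 3: place BR@(2,5)
Op 4: place BB@(3,5)
Op 5: place BQ@(4,0)
Op 6: place WB@(0,0)
Op 7: remove (3,5)
Op 8: place WQ@(1,0)
Op 9: place WK@(4,3)
Per-piece attacks for B:
  BQ@(0,5): attacks (0,4) (0,3) (0,2) (0,1) (0,0) (1,5) (2,5) (1,4) (2,3) (3,2) (4,1) [ray(0,-1) blocked at (0,0); ray(1,0) blocked at (2,5); ray(1,-1) blocked at (4,1)]
  BR@(2,5): attacks (2,4) (2,3) (2,2) (2,1) (2,0) (3,5) (4,5) (5,5) (1,5) (0,5) [ray(-1,0) blocked at (0,5)]
  BQ@(4,0): attacks (4,1) (5,0) (3,0) (2,0) (1,0) (5,1) (3,1) (2,2) (1,3) (0,4) [ray(0,1) blocked at (4,1); ray(-1,0) blocked at (1,0)]
Union (25 distinct): (0,0) (0,1) (0,2) (0,3) (0,4) (0,5) (1,0) (1,3) (1,4) (1,5) (2,0) (2,1) (2,2) (2,3) (2,4) (2,5) (3,0) (3,1) (3,2) (3,5) (4,1) (4,5) (5,0) (5,1) (5,5)

Answer: 25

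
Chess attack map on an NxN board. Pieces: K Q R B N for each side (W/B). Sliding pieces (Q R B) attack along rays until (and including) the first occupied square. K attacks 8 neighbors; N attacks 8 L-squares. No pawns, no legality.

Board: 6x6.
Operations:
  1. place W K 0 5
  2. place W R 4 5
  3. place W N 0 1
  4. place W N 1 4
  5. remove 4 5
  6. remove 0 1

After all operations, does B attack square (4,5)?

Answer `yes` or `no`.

Answer: no

Derivation:
Op 1: place WK@(0,5)
Op 2: place WR@(4,5)
Op 3: place WN@(0,1)
Op 4: place WN@(1,4)
Op 5: remove (4,5)
Op 6: remove (0,1)
Per-piece attacks for B:
B attacks (4,5): no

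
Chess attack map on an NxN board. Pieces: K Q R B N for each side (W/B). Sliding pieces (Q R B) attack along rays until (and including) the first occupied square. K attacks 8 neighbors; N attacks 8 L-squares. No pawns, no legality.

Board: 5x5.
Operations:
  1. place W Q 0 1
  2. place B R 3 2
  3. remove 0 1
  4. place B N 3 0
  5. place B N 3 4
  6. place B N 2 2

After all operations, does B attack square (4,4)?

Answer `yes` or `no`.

Answer: no

Derivation:
Op 1: place WQ@(0,1)
Op 2: place BR@(3,2)
Op 3: remove (0,1)
Op 4: place BN@(3,0)
Op 5: place BN@(3,4)
Op 6: place BN@(2,2)
Per-piece attacks for B:
  BN@(2,2): attacks (3,4) (4,3) (1,4) (0,3) (3,0) (4,1) (1,0) (0,1)
  BN@(3,0): attacks (4,2) (2,2) (1,1)
  BR@(3,2): attacks (3,3) (3,4) (3,1) (3,0) (4,2) (2,2) [ray(0,1) blocked at (3,4); ray(0,-1) blocked at (3,0); ray(-1,0) blocked at (2,2)]
  BN@(3,4): attacks (4,2) (2,2) (1,3)
B attacks (4,4): no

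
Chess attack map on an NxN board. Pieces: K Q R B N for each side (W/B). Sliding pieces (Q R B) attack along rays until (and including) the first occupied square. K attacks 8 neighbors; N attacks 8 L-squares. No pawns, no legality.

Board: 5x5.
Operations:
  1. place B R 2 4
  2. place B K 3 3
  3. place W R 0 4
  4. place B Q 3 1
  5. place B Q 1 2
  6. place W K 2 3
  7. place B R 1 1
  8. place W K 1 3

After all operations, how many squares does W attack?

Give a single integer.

Answer: 14

Derivation:
Op 1: place BR@(2,4)
Op 2: place BK@(3,3)
Op 3: place WR@(0,4)
Op 4: place BQ@(3,1)
Op 5: place BQ@(1,2)
Op 6: place WK@(2,3)
Op 7: place BR@(1,1)
Op 8: place WK@(1,3)
Per-piece attacks for W:
  WR@(0,4): attacks (0,3) (0,2) (0,1) (0,0) (1,4) (2,4) [ray(1,0) blocked at (2,4)]
  WK@(1,3): attacks (1,4) (1,2) (2,3) (0,3) (2,4) (2,2) (0,4) (0,2)
  WK@(2,3): attacks (2,4) (2,2) (3,3) (1,3) (3,4) (3,2) (1,4) (1,2)
Union (14 distinct): (0,0) (0,1) (0,2) (0,3) (0,4) (1,2) (1,3) (1,4) (2,2) (2,3) (2,4) (3,2) (3,3) (3,4)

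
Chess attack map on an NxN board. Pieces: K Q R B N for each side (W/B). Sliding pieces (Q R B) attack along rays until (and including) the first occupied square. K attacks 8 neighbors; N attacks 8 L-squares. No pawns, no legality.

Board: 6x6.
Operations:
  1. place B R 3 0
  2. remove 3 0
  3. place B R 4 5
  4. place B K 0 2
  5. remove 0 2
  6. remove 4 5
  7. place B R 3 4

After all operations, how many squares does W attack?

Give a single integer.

Op 1: place BR@(3,0)
Op 2: remove (3,0)
Op 3: place BR@(4,5)
Op 4: place BK@(0,2)
Op 5: remove (0,2)
Op 6: remove (4,5)
Op 7: place BR@(3,4)
Per-piece attacks for W:
Union (0 distinct): (none)

Answer: 0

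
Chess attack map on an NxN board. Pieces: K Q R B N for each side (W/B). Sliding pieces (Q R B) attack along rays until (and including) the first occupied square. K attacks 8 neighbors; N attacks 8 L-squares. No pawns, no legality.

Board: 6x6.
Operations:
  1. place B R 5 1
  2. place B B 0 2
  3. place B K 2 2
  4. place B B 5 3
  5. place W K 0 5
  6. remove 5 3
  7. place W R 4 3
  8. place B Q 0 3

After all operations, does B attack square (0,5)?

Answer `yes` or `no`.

Answer: yes

Derivation:
Op 1: place BR@(5,1)
Op 2: place BB@(0,2)
Op 3: place BK@(2,2)
Op 4: place BB@(5,3)
Op 5: place WK@(0,5)
Op 6: remove (5,3)
Op 7: place WR@(4,3)
Op 8: place BQ@(0,3)
Per-piece attacks for B:
  BB@(0,2): attacks (1,3) (2,4) (3,5) (1,1) (2,0)
  BQ@(0,3): attacks (0,4) (0,5) (0,2) (1,3) (2,3) (3,3) (4,3) (1,4) (2,5) (1,2) (2,1) (3,0) [ray(0,1) blocked at (0,5); ray(0,-1) blocked at (0,2); ray(1,0) blocked at (4,3)]
  BK@(2,2): attacks (2,3) (2,1) (3,2) (1,2) (3,3) (3,1) (1,3) (1,1)
  BR@(5,1): attacks (5,2) (5,3) (5,4) (5,5) (5,0) (4,1) (3,1) (2,1) (1,1) (0,1)
B attacks (0,5): yes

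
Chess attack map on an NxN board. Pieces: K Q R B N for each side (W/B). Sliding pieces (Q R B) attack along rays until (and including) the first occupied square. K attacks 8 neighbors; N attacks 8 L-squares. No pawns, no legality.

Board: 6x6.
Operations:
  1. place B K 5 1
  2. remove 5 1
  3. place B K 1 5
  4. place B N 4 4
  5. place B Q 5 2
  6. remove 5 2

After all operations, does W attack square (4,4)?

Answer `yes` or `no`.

Answer: no

Derivation:
Op 1: place BK@(5,1)
Op 2: remove (5,1)
Op 3: place BK@(1,5)
Op 4: place BN@(4,4)
Op 5: place BQ@(5,2)
Op 6: remove (5,2)
Per-piece attacks for W:
W attacks (4,4): no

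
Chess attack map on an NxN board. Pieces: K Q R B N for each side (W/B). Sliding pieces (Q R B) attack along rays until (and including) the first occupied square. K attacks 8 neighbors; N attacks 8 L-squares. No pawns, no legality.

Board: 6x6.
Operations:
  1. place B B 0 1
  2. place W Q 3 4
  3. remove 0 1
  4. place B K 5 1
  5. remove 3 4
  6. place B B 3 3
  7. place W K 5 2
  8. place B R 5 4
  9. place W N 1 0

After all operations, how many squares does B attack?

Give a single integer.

Answer: 17

Derivation:
Op 1: place BB@(0,1)
Op 2: place WQ@(3,4)
Op 3: remove (0,1)
Op 4: place BK@(5,1)
Op 5: remove (3,4)
Op 6: place BB@(3,3)
Op 7: place WK@(5,2)
Op 8: place BR@(5,4)
Op 9: place WN@(1,0)
Per-piece attacks for B:
  BB@(3,3): attacks (4,4) (5,5) (4,2) (5,1) (2,4) (1,5) (2,2) (1,1) (0,0) [ray(1,-1) blocked at (5,1)]
  BK@(5,1): attacks (5,2) (5,0) (4,1) (4,2) (4,0)
  BR@(5,4): attacks (5,5) (5,3) (5,2) (4,4) (3,4) (2,4) (1,4) (0,4) [ray(0,-1) blocked at (5,2)]
Union (17 distinct): (0,0) (0,4) (1,1) (1,4) (1,5) (2,2) (2,4) (3,4) (4,0) (4,1) (4,2) (4,4) (5,0) (5,1) (5,2) (5,3) (5,5)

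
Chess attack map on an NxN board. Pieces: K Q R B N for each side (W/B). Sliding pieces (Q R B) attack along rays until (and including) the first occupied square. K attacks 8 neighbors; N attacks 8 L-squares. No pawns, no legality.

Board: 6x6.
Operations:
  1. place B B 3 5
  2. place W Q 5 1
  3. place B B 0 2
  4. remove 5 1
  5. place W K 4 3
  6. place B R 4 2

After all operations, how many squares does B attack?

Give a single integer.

Op 1: place BB@(3,5)
Op 2: place WQ@(5,1)
Op 3: place BB@(0,2)
Op 4: remove (5,1)
Op 5: place WK@(4,3)
Op 6: place BR@(4,2)
Per-piece attacks for B:
  BB@(0,2): attacks (1,3) (2,4) (3,5) (1,1) (2,0) [ray(1,1) blocked at (3,5)]
  BB@(3,5): attacks (4,4) (5,3) (2,4) (1,3) (0,2) [ray(-1,-1) blocked at (0,2)]
  BR@(4,2): attacks (4,3) (4,1) (4,0) (5,2) (3,2) (2,2) (1,2) (0,2) [ray(0,1) blocked at (4,3); ray(-1,0) blocked at (0,2)]
Union (15 distinct): (0,2) (1,1) (1,2) (1,3) (2,0) (2,2) (2,4) (3,2) (3,5) (4,0) (4,1) (4,3) (4,4) (5,2) (5,3)

Answer: 15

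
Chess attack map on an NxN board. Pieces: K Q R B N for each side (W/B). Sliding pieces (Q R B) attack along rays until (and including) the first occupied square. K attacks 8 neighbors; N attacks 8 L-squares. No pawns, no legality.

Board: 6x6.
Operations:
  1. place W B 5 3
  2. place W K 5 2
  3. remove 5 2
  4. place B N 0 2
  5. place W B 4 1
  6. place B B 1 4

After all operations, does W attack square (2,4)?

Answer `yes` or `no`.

Answer: no

Derivation:
Op 1: place WB@(5,3)
Op 2: place WK@(5,2)
Op 3: remove (5,2)
Op 4: place BN@(0,2)
Op 5: place WB@(4,1)
Op 6: place BB@(1,4)
Per-piece attacks for W:
  WB@(4,1): attacks (5,2) (5,0) (3,2) (2,3) (1,4) (3,0) [ray(-1,1) blocked at (1,4)]
  WB@(5,3): attacks (4,4) (3,5) (4,2) (3,1) (2,0)
W attacks (2,4): no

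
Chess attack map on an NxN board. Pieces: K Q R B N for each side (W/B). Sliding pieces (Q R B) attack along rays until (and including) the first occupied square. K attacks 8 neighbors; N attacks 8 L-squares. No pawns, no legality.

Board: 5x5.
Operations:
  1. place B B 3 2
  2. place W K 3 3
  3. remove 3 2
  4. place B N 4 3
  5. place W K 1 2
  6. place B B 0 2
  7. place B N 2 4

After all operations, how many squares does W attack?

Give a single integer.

Answer: 14

Derivation:
Op 1: place BB@(3,2)
Op 2: place WK@(3,3)
Op 3: remove (3,2)
Op 4: place BN@(4,3)
Op 5: place WK@(1,2)
Op 6: place BB@(0,2)
Op 7: place BN@(2,4)
Per-piece attacks for W:
  WK@(1,2): attacks (1,3) (1,1) (2,2) (0,2) (2,3) (2,1) (0,3) (0,1)
  WK@(3,3): attacks (3,4) (3,2) (4,3) (2,3) (4,4) (4,2) (2,4) (2,2)
Union (14 distinct): (0,1) (0,2) (0,3) (1,1) (1,3) (2,1) (2,2) (2,3) (2,4) (3,2) (3,4) (4,2) (4,3) (4,4)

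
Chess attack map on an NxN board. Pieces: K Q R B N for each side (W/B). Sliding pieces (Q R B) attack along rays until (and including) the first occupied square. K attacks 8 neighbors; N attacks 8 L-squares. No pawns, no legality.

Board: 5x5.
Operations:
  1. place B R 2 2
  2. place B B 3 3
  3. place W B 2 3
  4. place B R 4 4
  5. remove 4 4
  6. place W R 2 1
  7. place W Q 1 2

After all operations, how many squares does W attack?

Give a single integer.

Answer: 16

Derivation:
Op 1: place BR@(2,2)
Op 2: place BB@(3,3)
Op 3: place WB@(2,3)
Op 4: place BR@(4,4)
Op 5: remove (4,4)
Op 6: place WR@(2,1)
Op 7: place WQ@(1,2)
Per-piece attacks for W:
  WQ@(1,2): attacks (1,3) (1,4) (1,1) (1,0) (2,2) (0,2) (2,3) (2,1) (0,3) (0,1) [ray(1,0) blocked at (2,2); ray(1,1) blocked at (2,3); ray(1,-1) blocked at (2,1)]
  WR@(2,1): attacks (2,2) (2,0) (3,1) (4,1) (1,1) (0,1) [ray(0,1) blocked at (2,2)]
  WB@(2,3): attacks (3,4) (3,2) (4,1) (1,4) (1,2) [ray(-1,-1) blocked at (1,2)]
Union (16 distinct): (0,1) (0,2) (0,3) (1,0) (1,1) (1,2) (1,3) (1,4) (2,0) (2,1) (2,2) (2,3) (3,1) (3,2) (3,4) (4,1)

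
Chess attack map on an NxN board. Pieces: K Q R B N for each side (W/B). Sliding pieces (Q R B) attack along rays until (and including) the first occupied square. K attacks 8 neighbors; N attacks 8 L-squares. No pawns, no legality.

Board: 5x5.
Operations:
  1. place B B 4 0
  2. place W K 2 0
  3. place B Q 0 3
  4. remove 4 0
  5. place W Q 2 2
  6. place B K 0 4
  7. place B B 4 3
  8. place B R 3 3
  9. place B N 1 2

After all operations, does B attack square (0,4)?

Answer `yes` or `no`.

Op 1: place BB@(4,0)
Op 2: place WK@(2,0)
Op 3: place BQ@(0,3)
Op 4: remove (4,0)
Op 5: place WQ@(2,2)
Op 6: place BK@(0,4)
Op 7: place BB@(4,3)
Op 8: place BR@(3,3)
Op 9: place BN@(1,2)
Per-piece attacks for B:
  BQ@(0,3): attacks (0,4) (0,2) (0,1) (0,0) (1,3) (2,3) (3,3) (1,4) (1,2) [ray(0,1) blocked at (0,4); ray(1,0) blocked at (3,3); ray(1,-1) blocked at (1,2)]
  BK@(0,4): attacks (0,3) (1,4) (1,3)
  BN@(1,2): attacks (2,4) (3,3) (0,4) (2,0) (3,1) (0,0)
  BR@(3,3): attacks (3,4) (3,2) (3,1) (3,0) (4,3) (2,3) (1,3) (0,3) [ray(1,0) blocked at (4,3); ray(-1,0) blocked at (0,3)]
  BB@(4,3): attacks (3,4) (3,2) (2,1) (1,0)
B attacks (0,4): yes

Answer: yes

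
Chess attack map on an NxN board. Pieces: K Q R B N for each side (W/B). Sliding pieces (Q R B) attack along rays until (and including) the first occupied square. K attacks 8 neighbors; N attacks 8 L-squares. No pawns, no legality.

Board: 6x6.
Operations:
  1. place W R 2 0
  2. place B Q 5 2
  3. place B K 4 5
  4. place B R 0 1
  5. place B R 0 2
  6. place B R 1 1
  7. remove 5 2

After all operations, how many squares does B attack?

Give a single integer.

Answer: 25

Derivation:
Op 1: place WR@(2,0)
Op 2: place BQ@(5,2)
Op 3: place BK@(4,5)
Op 4: place BR@(0,1)
Op 5: place BR@(0,2)
Op 6: place BR@(1,1)
Op 7: remove (5,2)
Per-piece attacks for B:
  BR@(0,1): attacks (0,2) (0,0) (1,1) [ray(0,1) blocked at (0,2); ray(1,0) blocked at (1,1)]
  BR@(0,2): attacks (0,3) (0,4) (0,5) (0,1) (1,2) (2,2) (3,2) (4,2) (5,2) [ray(0,-1) blocked at (0,1)]
  BR@(1,1): attacks (1,2) (1,3) (1,4) (1,5) (1,0) (2,1) (3,1) (4,1) (5,1) (0,1) [ray(-1,0) blocked at (0,1)]
  BK@(4,5): attacks (4,4) (5,5) (3,5) (5,4) (3,4)
Union (25 distinct): (0,0) (0,1) (0,2) (0,3) (0,4) (0,5) (1,0) (1,1) (1,2) (1,3) (1,4) (1,5) (2,1) (2,2) (3,1) (3,2) (3,4) (3,5) (4,1) (4,2) (4,4) (5,1) (5,2) (5,4) (5,5)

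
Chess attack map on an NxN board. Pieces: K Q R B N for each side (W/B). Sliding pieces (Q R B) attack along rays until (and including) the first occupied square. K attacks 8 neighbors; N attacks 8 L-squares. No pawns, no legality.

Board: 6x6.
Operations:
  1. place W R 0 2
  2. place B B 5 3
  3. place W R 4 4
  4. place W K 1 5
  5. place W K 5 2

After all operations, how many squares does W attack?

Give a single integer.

Answer: 21

Derivation:
Op 1: place WR@(0,2)
Op 2: place BB@(5,3)
Op 3: place WR@(4,4)
Op 4: place WK@(1,5)
Op 5: place WK@(5,2)
Per-piece attacks for W:
  WR@(0,2): attacks (0,3) (0,4) (0,5) (0,1) (0,0) (1,2) (2,2) (3,2) (4,2) (5,2) [ray(1,0) blocked at (5,2)]
  WK@(1,5): attacks (1,4) (2,5) (0,5) (2,4) (0,4)
  WR@(4,4): attacks (4,5) (4,3) (4,2) (4,1) (4,0) (5,4) (3,4) (2,4) (1,4) (0,4)
  WK@(5,2): attacks (5,3) (5,1) (4,2) (4,3) (4,1)
Union (21 distinct): (0,0) (0,1) (0,3) (0,4) (0,5) (1,2) (1,4) (2,2) (2,4) (2,5) (3,2) (3,4) (4,0) (4,1) (4,2) (4,3) (4,5) (5,1) (5,2) (5,3) (5,4)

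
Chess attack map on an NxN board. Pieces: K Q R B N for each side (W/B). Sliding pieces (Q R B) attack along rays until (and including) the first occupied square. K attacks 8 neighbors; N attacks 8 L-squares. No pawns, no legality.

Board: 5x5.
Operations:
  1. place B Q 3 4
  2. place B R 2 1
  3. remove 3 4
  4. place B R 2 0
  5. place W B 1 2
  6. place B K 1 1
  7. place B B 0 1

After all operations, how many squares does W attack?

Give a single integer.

Answer: 5

Derivation:
Op 1: place BQ@(3,4)
Op 2: place BR@(2,1)
Op 3: remove (3,4)
Op 4: place BR@(2,0)
Op 5: place WB@(1,2)
Op 6: place BK@(1,1)
Op 7: place BB@(0,1)
Per-piece attacks for W:
  WB@(1,2): attacks (2,3) (3,4) (2,1) (0,3) (0,1) [ray(1,-1) blocked at (2,1); ray(-1,-1) blocked at (0,1)]
Union (5 distinct): (0,1) (0,3) (2,1) (2,3) (3,4)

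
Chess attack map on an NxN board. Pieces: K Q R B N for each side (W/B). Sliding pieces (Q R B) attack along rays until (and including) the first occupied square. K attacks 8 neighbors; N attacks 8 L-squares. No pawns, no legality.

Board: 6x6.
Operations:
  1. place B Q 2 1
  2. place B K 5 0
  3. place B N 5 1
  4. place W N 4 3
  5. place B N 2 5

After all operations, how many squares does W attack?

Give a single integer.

Op 1: place BQ@(2,1)
Op 2: place BK@(5,0)
Op 3: place BN@(5,1)
Op 4: place WN@(4,3)
Op 5: place BN@(2,5)
Per-piece attacks for W:
  WN@(4,3): attacks (5,5) (3,5) (2,4) (5,1) (3,1) (2,2)
Union (6 distinct): (2,2) (2,4) (3,1) (3,5) (5,1) (5,5)

Answer: 6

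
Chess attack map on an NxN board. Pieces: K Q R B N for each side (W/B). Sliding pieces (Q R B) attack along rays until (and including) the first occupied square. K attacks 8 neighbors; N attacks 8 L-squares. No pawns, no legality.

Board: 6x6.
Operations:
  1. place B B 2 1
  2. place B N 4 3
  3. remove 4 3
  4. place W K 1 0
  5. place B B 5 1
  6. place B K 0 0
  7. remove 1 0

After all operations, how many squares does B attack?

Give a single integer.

Op 1: place BB@(2,1)
Op 2: place BN@(4,3)
Op 3: remove (4,3)
Op 4: place WK@(1,0)
Op 5: place BB@(5,1)
Op 6: place BK@(0,0)
Op 7: remove (1,0)
Per-piece attacks for B:
  BK@(0,0): attacks (0,1) (1,0) (1,1)
  BB@(2,1): attacks (3,2) (4,3) (5,4) (3,0) (1,2) (0,3) (1,0)
  BB@(5,1): attacks (4,2) (3,3) (2,4) (1,5) (4,0)
Union (14 distinct): (0,1) (0,3) (1,0) (1,1) (1,2) (1,5) (2,4) (3,0) (3,2) (3,3) (4,0) (4,2) (4,3) (5,4)

Answer: 14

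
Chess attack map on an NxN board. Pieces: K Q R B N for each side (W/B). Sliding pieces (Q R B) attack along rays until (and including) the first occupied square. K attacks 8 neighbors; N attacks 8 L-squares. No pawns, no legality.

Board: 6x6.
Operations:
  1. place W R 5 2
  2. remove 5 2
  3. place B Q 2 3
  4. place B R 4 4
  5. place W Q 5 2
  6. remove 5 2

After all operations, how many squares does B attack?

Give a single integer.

Op 1: place WR@(5,2)
Op 2: remove (5,2)
Op 3: place BQ@(2,3)
Op 4: place BR@(4,4)
Op 5: place WQ@(5,2)
Op 6: remove (5,2)
Per-piece attacks for B:
  BQ@(2,3): attacks (2,4) (2,5) (2,2) (2,1) (2,0) (3,3) (4,3) (5,3) (1,3) (0,3) (3,4) (4,5) (3,2) (4,1) (5,0) (1,4) (0,5) (1,2) (0,1)
  BR@(4,4): attacks (4,5) (4,3) (4,2) (4,1) (4,0) (5,4) (3,4) (2,4) (1,4) (0,4)
Union (23 distinct): (0,1) (0,3) (0,4) (0,5) (1,2) (1,3) (1,4) (2,0) (2,1) (2,2) (2,4) (2,5) (3,2) (3,3) (3,4) (4,0) (4,1) (4,2) (4,3) (4,5) (5,0) (5,3) (5,4)

Answer: 23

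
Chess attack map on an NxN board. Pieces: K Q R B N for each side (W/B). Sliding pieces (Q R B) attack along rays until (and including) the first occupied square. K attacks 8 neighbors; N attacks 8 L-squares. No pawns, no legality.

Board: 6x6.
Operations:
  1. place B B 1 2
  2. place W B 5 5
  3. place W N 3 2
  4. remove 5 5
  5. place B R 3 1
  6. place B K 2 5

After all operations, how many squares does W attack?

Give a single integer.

Op 1: place BB@(1,2)
Op 2: place WB@(5,5)
Op 3: place WN@(3,2)
Op 4: remove (5,5)
Op 5: place BR@(3,1)
Op 6: place BK@(2,5)
Per-piece attacks for W:
  WN@(3,2): attacks (4,4) (5,3) (2,4) (1,3) (4,0) (5,1) (2,0) (1,1)
Union (8 distinct): (1,1) (1,3) (2,0) (2,4) (4,0) (4,4) (5,1) (5,3)

Answer: 8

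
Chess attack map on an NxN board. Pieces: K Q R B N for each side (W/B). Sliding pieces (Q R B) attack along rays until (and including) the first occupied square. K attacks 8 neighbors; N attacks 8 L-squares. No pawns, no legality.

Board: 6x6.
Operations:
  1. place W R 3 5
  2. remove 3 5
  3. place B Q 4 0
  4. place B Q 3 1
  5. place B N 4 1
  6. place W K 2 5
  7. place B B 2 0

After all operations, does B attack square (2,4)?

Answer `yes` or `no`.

Op 1: place WR@(3,5)
Op 2: remove (3,5)
Op 3: place BQ@(4,0)
Op 4: place BQ@(3,1)
Op 5: place BN@(4,1)
Op 6: place WK@(2,5)
Op 7: place BB@(2,0)
Per-piece attacks for B:
  BB@(2,0): attacks (3,1) (1,1) (0,2) [ray(1,1) blocked at (3,1)]
  BQ@(3,1): attacks (3,2) (3,3) (3,4) (3,5) (3,0) (4,1) (2,1) (1,1) (0,1) (4,2) (5,3) (4,0) (2,2) (1,3) (0,4) (2,0) [ray(1,0) blocked at (4,1); ray(1,-1) blocked at (4,0); ray(-1,-1) blocked at (2,0)]
  BQ@(4,0): attacks (4,1) (5,0) (3,0) (2,0) (5,1) (3,1) [ray(0,1) blocked at (4,1); ray(-1,0) blocked at (2,0); ray(-1,1) blocked at (3,1)]
  BN@(4,1): attacks (5,3) (3,3) (2,2) (2,0)
B attacks (2,4): no

Answer: no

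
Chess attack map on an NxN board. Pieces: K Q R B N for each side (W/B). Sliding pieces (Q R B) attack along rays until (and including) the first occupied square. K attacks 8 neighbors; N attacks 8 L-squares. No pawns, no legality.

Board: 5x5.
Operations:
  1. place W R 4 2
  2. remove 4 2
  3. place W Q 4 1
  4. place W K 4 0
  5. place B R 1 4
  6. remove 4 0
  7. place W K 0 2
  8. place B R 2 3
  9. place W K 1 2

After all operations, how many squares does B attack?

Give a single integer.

Op 1: place WR@(4,2)
Op 2: remove (4,2)
Op 3: place WQ@(4,1)
Op 4: place WK@(4,0)
Op 5: place BR@(1,4)
Op 6: remove (4,0)
Op 7: place WK@(0,2)
Op 8: place BR@(2,3)
Op 9: place WK@(1,2)
Per-piece attacks for B:
  BR@(1,4): attacks (1,3) (1,2) (2,4) (3,4) (4,4) (0,4) [ray(0,-1) blocked at (1,2)]
  BR@(2,3): attacks (2,4) (2,2) (2,1) (2,0) (3,3) (4,3) (1,3) (0,3)
Union (12 distinct): (0,3) (0,4) (1,2) (1,3) (2,0) (2,1) (2,2) (2,4) (3,3) (3,4) (4,3) (4,4)

Answer: 12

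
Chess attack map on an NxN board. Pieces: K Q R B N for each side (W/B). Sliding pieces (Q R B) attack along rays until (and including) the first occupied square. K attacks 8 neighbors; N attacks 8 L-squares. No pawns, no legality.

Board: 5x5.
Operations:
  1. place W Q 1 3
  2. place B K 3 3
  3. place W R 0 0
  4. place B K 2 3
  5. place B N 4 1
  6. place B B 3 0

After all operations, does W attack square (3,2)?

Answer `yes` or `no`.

Answer: no

Derivation:
Op 1: place WQ@(1,3)
Op 2: place BK@(3,3)
Op 3: place WR@(0,0)
Op 4: place BK@(2,3)
Op 5: place BN@(4,1)
Op 6: place BB@(3,0)
Per-piece attacks for W:
  WR@(0,0): attacks (0,1) (0,2) (0,3) (0,4) (1,0) (2,0) (3,0) [ray(1,0) blocked at (3,0)]
  WQ@(1,3): attacks (1,4) (1,2) (1,1) (1,0) (2,3) (0,3) (2,4) (2,2) (3,1) (4,0) (0,4) (0,2) [ray(1,0) blocked at (2,3)]
W attacks (3,2): no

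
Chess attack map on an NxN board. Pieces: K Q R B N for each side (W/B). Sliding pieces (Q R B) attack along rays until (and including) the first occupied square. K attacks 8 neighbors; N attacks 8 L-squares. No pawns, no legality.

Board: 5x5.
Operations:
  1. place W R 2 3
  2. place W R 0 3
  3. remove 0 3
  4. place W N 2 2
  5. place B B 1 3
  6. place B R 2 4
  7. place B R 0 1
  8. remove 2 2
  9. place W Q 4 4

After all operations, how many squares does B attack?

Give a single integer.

Op 1: place WR@(2,3)
Op 2: place WR@(0,3)
Op 3: remove (0,3)
Op 4: place WN@(2,2)
Op 5: place BB@(1,3)
Op 6: place BR@(2,4)
Op 7: place BR@(0,1)
Op 8: remove (2,2)
Op 9: place WQ@(4,4)
Per-piece attacks for B:
  BR@(0,1): attacks (0,2) (0,3) (0,4) (0,0) (1,1) (2,1) (3,1) (4,1)
  BB@(1,3): attacks (2,4) (2,2) (3,1) (4,0) (0,4) (0,2) [ray(1,1) blocked at (2,4)]
  BR@(2,4): attacks (2,3) (3,4) (4,4) (1,4) (0,4) [ray(0,-1) blocked at (2,3); ray(1,0) blocked at (4,4)]
Union (15 distinct): (0,0) (0,2) (0,3) (0,4) (1,1) (1,4) (2,1) (2,2) (2,3) (2,4) (3,1) (3,4) (4,0) (4,1) (4,4)

Answer: 15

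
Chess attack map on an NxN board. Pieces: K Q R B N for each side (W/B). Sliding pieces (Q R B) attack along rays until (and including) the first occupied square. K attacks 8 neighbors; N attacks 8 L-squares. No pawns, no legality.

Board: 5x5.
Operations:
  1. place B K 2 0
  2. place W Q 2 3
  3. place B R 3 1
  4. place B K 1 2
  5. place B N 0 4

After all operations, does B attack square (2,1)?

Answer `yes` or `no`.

Answer: yes

Derivation:
Op 1: place BK@(2,0)
Op 2: place WQ@(2,3)
Op 3: place BR@(3,1)
Op 4: place BK@(1,2)
Op 5: place BN@(0,4)
Per-piece attacks for B:
  BN@(0,4): attacks (1,2) (2,3)
  BK@(1,2): attacks (1,3) (1,1) (2,2) (0,2) (2,3) (2,1) (0,3) (0,1)
  BK@(2,0): attacks (2,1) (3,0) (1,0) (3,1) (1,1)
  BR@(3,1): attacks (3,2) (3,3) (3,4) (3,0) (4,1) (2,1) (1,1) (0,1)
B attacks (2,1): yes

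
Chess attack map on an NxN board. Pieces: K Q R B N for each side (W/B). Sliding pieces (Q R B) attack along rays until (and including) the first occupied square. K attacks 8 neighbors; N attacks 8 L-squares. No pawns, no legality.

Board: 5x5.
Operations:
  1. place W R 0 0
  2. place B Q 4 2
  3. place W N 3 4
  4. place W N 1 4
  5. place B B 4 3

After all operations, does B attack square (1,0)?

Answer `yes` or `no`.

Op 1: place WR@(0,0)
Op 2: place BQ@(4,2)
Op 3: place WN@(3,4)
Op 4: place WN@(1,4)
Op 5: place BB@(4,3)
Per-piece attacks for B:
  BQ@(4,2): attacks (4,3) (4,1) (4,0) (3,2) (2,2) (1,2) (0,2) (3,3) (2,4) (3,1) (2,0) [ray(0,1) blocked at (4,3)]
  BB@(4,3): attacks (3,4) (3,2) (2,1) (1,0) [ray(-1,1) blocked at (3,4)]
B attacks (1,0): yes

Answer: yes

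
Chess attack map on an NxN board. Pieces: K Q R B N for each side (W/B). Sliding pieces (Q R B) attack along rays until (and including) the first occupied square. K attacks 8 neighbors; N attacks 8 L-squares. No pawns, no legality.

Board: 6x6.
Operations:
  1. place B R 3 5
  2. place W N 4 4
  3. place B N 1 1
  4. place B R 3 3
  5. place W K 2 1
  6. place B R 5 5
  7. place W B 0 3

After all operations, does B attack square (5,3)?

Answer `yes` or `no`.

Answer: yes

Derivation:
Op 1: place BR@(3,5)
Op 2: place WN@(4,4)
Op 3: place BN@(1,1)
Op 4: place BR@(3,3)
Op 5: place WK@(2,1)
Op 6: place BR@(5,5)
Op 7: place WB@(0,3)
Per-piece attacks for B:
  BN@(1,1): attacks (2,3) (3,2) (0,3) (3,0)
  BR@(3,3): attacks (3,4) (3,5) (3,2) (3,1) (3,0) (4,3) (5,3) (2,3) (1,3) (0,3) [ray(0,1) blocked at (3,5); ray(-1,0) blocked at (0,3)]
  BR@(3,5): attacks (3,4) (3,3) (4,5) (5,5) (2,5) (1,5) (0,5) [ray(0,-1) blocked at (3,3); ray(1,0) blocked at (5,5)]
  BR@(5,5): attacks (5,4) (5,3) (5,2) (5,1) (5,0) (4,5) (3,5) [ray(-1,0) blocked at (3,5)]
B attacks (5,3): yes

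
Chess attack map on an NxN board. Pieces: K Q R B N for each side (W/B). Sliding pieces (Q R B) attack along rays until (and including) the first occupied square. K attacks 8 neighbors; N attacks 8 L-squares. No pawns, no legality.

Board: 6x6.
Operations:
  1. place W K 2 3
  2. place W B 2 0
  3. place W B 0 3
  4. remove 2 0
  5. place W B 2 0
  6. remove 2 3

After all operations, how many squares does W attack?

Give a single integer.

Op 1: place WK@(2,3)
Op 2: place WB@(2,0)
Op 3: place WB@(0,3)
Op 4: remove (2,0)
Op 5: place WB@(2,0)
Op 6: remove (2,3)
Per-piece attacks for W:
  WB@(0,3): attacks (1,4) (2,5) (1,2) (2,1) (3,0)
  WB@(2,0): attacks (3,1) (4,2) (5,3) (1,1) (0,2)
Union (10 distinct): (0,2) (1,1) (1,2) (1,4) (2,1) (2,5) (3,0) (3,1) (4,2) (5,3)

Answer: 10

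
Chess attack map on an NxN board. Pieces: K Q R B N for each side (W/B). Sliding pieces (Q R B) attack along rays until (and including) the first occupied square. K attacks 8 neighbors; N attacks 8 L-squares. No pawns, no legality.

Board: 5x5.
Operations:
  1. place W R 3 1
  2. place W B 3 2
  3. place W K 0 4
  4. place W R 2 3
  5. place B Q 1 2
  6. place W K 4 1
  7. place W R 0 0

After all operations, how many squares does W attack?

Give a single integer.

Op 1: place WR@(3,1)
Op 2: place WB@(3,2)
Op 3: place WK@(0,4)
Op 4: place WR@(2,3)
Op 5: place BQ@(1,2)
Op 6: place WK@(4,1)
Op 7: place WR@(0,0)
Per-piece attacks for W:
  WR@(0,0): attacks (0,1) (0,2) (0,3) (0,4) (1,0) (2,0) (3,0) (4,0) [ray(0,1) blocked at (0,4)]
  WK@(0,4): attacks (0,3) (1,4) (1,3)
  WR@(2,3): attacks (2,4) (2,2) (2,1) (2,0) (3,3) (4,3) (1,3) (0,3)
  WR@(3,1): attacks (3,2) (3,0) (4,1) (2,1) (1,1) (0,1) [ray(0,1) blocked at (3,2); ray(1,0) blocked at (4,1)]
  WB@(3,2): attacks (4,3) (4,1) (2,3) (2,1) (1,0) [ray(1,-1) blocked at (4,1); ray(-1,1) blocked at (2,3)]
  WK@(4,1): attacks (4,2) (4,0) (3,1) (3,2) (3,0)
Union (21 distinct): (0,1) (0,2) (0,3) (0,4) (1,0) (1,1) (1,3) (1,4) (2,0) (2,1) (2,2) (2,3) (2,4) (3,0) (3,1) (3,2) (3,3) (4,0) (4,1) (4,2) (4,3)

Answer: 21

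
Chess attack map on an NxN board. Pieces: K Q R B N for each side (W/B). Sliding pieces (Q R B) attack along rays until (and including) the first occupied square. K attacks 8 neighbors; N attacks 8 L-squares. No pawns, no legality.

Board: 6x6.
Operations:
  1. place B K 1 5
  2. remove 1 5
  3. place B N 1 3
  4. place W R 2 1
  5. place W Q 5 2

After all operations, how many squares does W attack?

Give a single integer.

Answer: 21

Derivation:
Op 1: place BK@(1,5)
Op 2: remove (1,5)
Op 3: place BN@(1,3)
Op 4: place WR@(2,1)
Op 5: place WQ@(5,2)
Per-piece attacks for W:
  WR@(2,1): attacks (2,2) (2,3) (2,4) (2,5) (2,0) (3,1) (4,1) (5,1) (1,1) (0,1)
  WQ@(5,2): attacks (5,3) (5,4) (5,5) (5,1) (5,0) (4,2) (3,2) (2,2) (1,2) (0,2) (4,3) (3,4) (2,5) (4,1) (3,0)
Union (21 distinct): (0,1) (0,2) (1,1) (1,2) (2,0) (2,2) (2,3) (2,4) (2,5) (3,0) (3,1) (3,2) (3,4) (4,1) (4,2) (4,3) (5,0) (5,1) (5,3) (5,4) (5,5)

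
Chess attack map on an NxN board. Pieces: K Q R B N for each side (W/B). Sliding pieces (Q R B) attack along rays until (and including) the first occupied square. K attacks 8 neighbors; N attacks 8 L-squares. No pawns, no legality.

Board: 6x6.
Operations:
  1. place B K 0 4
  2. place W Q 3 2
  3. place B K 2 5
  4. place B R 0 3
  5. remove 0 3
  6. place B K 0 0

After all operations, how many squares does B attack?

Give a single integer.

Answer: 11

Derivation:
Op 1: place BK@(0,4)
Op 2: place WQ@(3,2)
Op 3: place BK@(2,5)
Op 4: place BR@(0,3)
Op 5: remove (0,3)
Op 6: place BK@(0,0)
Per-piece attacks for B:
  BK@(0,0): attacks (0,1) (1,0) (1,1)
  BK@(0,4): attacks (0,5) (0,3) (1,4) (1,5) (1,3)
  BK@(2,5): attacks (2,4) (3,5) (1,5) (3,4) (1,4)
Union (11 distinct): (0,1) (0,3) (0,5) (1,0) (1,1) (1,3) (1,4) (1,5) (2,4) (3,4) (3,5)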